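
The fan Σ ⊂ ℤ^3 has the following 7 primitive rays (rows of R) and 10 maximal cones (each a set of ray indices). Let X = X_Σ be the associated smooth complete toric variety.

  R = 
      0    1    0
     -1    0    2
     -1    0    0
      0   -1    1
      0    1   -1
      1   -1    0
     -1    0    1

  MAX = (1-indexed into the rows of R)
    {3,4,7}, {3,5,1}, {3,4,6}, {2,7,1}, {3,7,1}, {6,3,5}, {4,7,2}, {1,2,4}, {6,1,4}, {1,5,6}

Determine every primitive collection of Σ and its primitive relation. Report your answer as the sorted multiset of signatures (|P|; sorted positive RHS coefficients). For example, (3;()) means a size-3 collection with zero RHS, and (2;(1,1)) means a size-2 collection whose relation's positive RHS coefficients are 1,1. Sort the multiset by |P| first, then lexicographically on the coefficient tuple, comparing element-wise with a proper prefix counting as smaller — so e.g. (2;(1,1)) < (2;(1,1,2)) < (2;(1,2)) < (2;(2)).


Σ has 9 primitive collections:

  P = {4,5}:  v_{4} + v_{5} = 0 ; sig = (2;())
  P = {6,7}:  v_{6} + v_{7} = v_{4} ; sig = (2;(1))
  P = {2,5}:  v_{2} + v_{5} = v_{1} + v_{7} ; sig = (2;(1,1))
  P = {5,7}:  v_{5} + v_{7} = v_{1} + v_{3} ; sig = (2;(1,1))
  P = {2,6}:  v_{2} + v_{6} = v_{1} + 2·v_{4} ; sig = (2;(1,2))
  P = {2,3}:  v_{2} + v_{3} = 2·v_{7} ; sig = (2;(2))
  P = {1,3,6}:  v_{1} + v_{3} + v_{6} = 0 ; sig = (3;())
  P = {1,3,4}:  v_{1} + v_{3} + v_{4} = v_{7} ; sig = (3;(1))
  P = {1,4,7}:  v_{1} + v_{4} + v_{7} = v_{2} ; sig = (3;(1))

Signatures (|P|; sorted positive RHS coefficients), sorted:
    (2;())
    (2;(1))
    (2;(1,1))
    (2;(1,1))
    (2;(1,2))
    (2;(2))
    (3;())
    (3;(1))
    (3;(1))


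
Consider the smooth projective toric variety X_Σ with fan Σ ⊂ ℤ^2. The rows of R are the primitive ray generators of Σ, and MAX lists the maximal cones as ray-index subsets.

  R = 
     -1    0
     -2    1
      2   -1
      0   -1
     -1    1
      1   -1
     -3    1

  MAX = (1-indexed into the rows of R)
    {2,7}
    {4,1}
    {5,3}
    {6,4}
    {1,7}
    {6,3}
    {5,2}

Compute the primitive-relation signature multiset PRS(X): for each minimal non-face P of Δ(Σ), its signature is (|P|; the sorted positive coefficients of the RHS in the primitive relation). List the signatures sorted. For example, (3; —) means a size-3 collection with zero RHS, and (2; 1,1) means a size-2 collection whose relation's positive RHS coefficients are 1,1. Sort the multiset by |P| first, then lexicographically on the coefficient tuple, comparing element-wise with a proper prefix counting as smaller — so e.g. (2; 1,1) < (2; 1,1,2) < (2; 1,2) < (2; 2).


Σ has 14 primitive collections:

  P = {2,3}:  v_{2} + v_{3} = 0  ⇒ sig = (2; —)
  P = {5,6}:  v_{5} + v_{6} = 0  ⇒ sig = (2; —)
  P = {1,2}:  v_{1} + v_{2} = v_{7}  ⇒ sig = (2; 1)
  P = {1,3}:  v_{1} + v_{3} = v_{6}  ⇒ sig = (2; 1)
  P = {1,5}:  v_{1} + v_{5} = v_{2}  ⇒ sig = (2; 1)
  P = {1,6}:  v_{1} + v_{6} = v_{4}  ⇒ sig = (2; 1)
  P = {2,6}:  v_{2} + v_{6} = v_{1}  ⇒ sig = (2; 1)
  P = {3,7}:  v_{3} + v_{7} = v_{1}  ⇒ sig = (2; 1)
  P = {4,5}:  v_{4} + v_{5} = v_{1}  ⇒ sig = (2; 1)
  P = {2,4}:  v_{2} + v_{4} = 2·v_{1}  ⇒ sig = (2; 2)
  P = {3,4}:  v_{3} + v_{4} = 2·v_{6}  ⇒ sig = (2; 2)
  P = {5,7}:  v_{5} + v_{7} = 2·v_{2}  ⇒ sig = (2; 2)
  P = {6,7}:  v_{6} + v_{7} = 2·v_{1}  ⇒ sig = (2; 2)
  P = {4,7}:  v_{4} + v_{7} = 3·v_{1}  ⇒ sig = (2; 3)

Hence PRS(X_Σ) =
[(2; —), (2; —), (2; 1), (2; 1), (2; 1), (2; 1), (2; 1), (2; 1), (2; 1), (2; 2), (2; 2), (2; 2), (2; 2), (2; 3)]


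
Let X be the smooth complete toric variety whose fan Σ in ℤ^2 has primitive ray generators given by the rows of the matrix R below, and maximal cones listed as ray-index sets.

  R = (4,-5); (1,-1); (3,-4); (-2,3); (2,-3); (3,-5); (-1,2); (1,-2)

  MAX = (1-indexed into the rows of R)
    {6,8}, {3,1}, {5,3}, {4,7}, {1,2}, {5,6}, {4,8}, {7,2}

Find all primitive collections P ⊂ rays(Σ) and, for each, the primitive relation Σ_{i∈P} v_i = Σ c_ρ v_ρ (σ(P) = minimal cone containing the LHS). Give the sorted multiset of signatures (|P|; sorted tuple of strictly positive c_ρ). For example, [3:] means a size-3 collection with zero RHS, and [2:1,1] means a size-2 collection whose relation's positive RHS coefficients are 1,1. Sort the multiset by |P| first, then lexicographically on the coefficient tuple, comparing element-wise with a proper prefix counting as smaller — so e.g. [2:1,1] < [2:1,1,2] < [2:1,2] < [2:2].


Primitive collections (20):

  P = {4,5}:  v_{4} + v_{5} = 0  →  sig = [2:]
  P = {7,8}:  v_{7} + v_{8} = 0  →  sig = [2:]
  P = {2,3}:  v_{2} + v_{3} = v_{1}  →  sig = [2:1]
  P = {2,4}:  v_{2} + v_{4} = v_{7}  →  sig = [2:1]
  P = {2,5}:  v_{2} + v_{5} = v_{3}  →  sig = [2:1]
  P = {2,8}:  v_{2} + v_{8} = v_{5}  →  sig = [2:1]
  P = {3,4}:  v_{3} + v_{4} = v_{2}  →  sig = [2:1]
  P = {4,6}:  v_{4} + v_{6} = v_{8}  →  sig = [2:1]
  P = {5,7}:  v_{5} + v_{7} = v_{2}  →  sig = [2:1]
  P = {5,8}:  v_{5} + v_{8} = v_{6}  →  sig = [2:1]
  P = {6,7}:  v_{6} + v_{7} = v_{5}  →  sig = [2:1]
  P = {1,8}:  v_{1} + v_{8} = v_{3} + v_{5}  →  sig = [2:1,1]
  P = {1,6}:  v_{1} + v_{6} = v_{3} + 2·v_{5}  →  sig = [2:1,2]
  P = {1,4}:  v_{1} + v_{4} = 2·v_{2}  →  sig = [2:2]
  P = {1,5}:  v_{1} + v_{5} = 2·v_{3}  →  sig = [2:2]
  P = {2,6}:  v_{2} + v_{6} = 2·v_{5}  →  sig = [2:2]
  P = {3,7}:  v_{3} + v_{7} = 2·v_{2}  →  sig = [2:2]
  P = {3,8}:  v_{3} + v_{8} = 2·v_{5}  →  sig = [2:2]
  P = {1,7}:  v_{1} + v_{7} = 3·v_{2}  →  sig = [2:3]
  P = {3,6}:  v_{3} + v_{6} = 3·v_{5}  →  sig = [2:3]

Hence PRS(X_Σ) =
    [2:]
    [2:]
    [2:1]
    [2:1]
    [2:1]
    [2:1]
    [2:1]
    [2:1]
    [2:1]
    [2:1]
    [2:1]
    [2:1,1]
    [2:1,2]
    [2:2]
    [2:2]
    [2:2]
    [2:2]
    [2:2]
    [2:3]
    [2:3]


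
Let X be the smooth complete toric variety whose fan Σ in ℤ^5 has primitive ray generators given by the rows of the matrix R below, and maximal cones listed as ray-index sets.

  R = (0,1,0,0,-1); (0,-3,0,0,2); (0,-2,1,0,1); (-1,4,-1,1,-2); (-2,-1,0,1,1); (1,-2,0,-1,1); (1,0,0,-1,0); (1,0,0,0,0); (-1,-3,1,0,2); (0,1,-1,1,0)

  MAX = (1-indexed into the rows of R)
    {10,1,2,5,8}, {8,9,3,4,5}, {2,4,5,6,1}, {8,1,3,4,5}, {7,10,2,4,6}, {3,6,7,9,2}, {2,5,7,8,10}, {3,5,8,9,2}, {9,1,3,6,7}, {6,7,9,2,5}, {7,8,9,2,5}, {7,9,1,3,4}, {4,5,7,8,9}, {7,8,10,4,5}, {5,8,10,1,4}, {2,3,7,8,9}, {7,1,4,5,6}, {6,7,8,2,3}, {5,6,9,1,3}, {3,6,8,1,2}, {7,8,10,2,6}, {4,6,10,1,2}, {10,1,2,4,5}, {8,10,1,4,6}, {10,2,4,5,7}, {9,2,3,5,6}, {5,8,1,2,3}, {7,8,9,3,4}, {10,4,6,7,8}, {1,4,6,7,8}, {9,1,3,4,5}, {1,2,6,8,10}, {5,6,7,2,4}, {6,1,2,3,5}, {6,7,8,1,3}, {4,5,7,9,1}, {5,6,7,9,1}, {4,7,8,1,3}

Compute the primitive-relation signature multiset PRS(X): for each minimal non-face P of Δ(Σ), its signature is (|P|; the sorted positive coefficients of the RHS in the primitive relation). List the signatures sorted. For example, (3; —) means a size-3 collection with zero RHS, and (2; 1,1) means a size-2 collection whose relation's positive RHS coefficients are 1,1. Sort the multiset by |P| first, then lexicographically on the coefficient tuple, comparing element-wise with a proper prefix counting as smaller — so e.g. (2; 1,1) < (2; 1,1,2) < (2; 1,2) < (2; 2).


|primitive collections| = 16. Relations:

  • {3,10}:  v_{3} + v_{10} = v_{5} + 2·v_{8}  so sig = (2; 1,2)
  • {9,10}:  v_{9} + v_{10} = 2·v_{5} + v_{7} + 2·v_{8}  so sig = (2; 1,2,2)
  • {3,4,6}:  v_{3} + v_{4} + v_{6} = 0  so sig = (3; —)
  • {1,2,7}:  v_{1} + v_{2} + v_{7} = v_{6}  so sig = (3; 1)
  • {1,8,9}:  v_{1} + v_{8} + v_{9} = v_{3}  so sig = (3; 1)
  • {2,4,8}:  v_{2} + v_{4} + v_{8} = v_{10}  so sig = (3; 1)
  • {3,5,7}:  v_{3} + v_{5} + v_{7} = v_{9}  so sig = (3; 1)
  • {5,6,8}:  v_{5} + v_{6} + v_{8} = v_{2}  so sig = (3; 1)
  • {2,3,4}:  v_{2} + v_{3} + v_{4} = v_{5} + v_{8}  so sig = (3; 1,1)
  • {4,6,9}:  v_{4} + v_{6} + v_{9} = v_{5} + v_{7}  so sig = (3; 1,1)
  • {1,2,9}:  v_{1} + v_{2} + v_{9} = v_{3} + v_{5} + v_{6}  so sig = (3; 1,1,1)
  • {1,7,10}:  v_{1} + v_{7} + v_{10} = v_{4} + v_{6} + v_{8}  so sig = (3; 1,1,1)
  • {6,8,9}:  v_{6} + v_{8} + v_{9} = v_{2} + v_{3} + v_{7}  so sig = (3; 1,1,1)
  • {2,4,9}:  v_{2} + v_{4} + v_{9} = 2·v_{5} + v_{7} + v_{8}  so sig = (3; 1,1,2)
  • {5,6,10}:  v_{5} + v_{6} + v_{10} = 2·v_{2} + v_{4}  so sig = (3; 1,2)
  • {1,5,7,8}:  v_{1} + v_{5} + v_{7} + v_{8} = 0  so sig = (4; —)

Sorted signature multiset PRS(X):
{ (2; 1,2),  (2; 1,2,2),  (3; —),  (3; 1) ×5,  (3; 1,1) ×2,  (3; 1,1,1) ×3,  (3; 1,1,2),  (3; 1,2),  (4; —) }


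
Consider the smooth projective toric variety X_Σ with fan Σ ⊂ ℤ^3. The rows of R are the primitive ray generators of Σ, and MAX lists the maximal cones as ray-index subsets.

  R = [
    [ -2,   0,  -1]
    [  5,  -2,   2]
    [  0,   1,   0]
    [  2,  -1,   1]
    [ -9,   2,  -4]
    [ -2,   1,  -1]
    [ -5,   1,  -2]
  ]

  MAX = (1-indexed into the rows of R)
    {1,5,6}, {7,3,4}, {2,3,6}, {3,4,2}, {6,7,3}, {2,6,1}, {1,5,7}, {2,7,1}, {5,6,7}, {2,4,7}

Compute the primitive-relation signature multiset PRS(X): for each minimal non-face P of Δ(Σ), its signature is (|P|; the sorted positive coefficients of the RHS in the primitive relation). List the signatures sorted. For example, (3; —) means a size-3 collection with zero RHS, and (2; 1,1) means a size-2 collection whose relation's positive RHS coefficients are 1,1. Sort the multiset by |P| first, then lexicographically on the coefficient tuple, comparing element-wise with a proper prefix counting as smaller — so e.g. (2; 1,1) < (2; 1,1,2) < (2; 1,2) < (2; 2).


9 collections generate NE(X_Σ); each relation:

  • {4,6}:  v_{4} + v_{6} = 0  so sig = (2; —)
  • {1,3}:  v_{1} + v_{3} = v_{6}  so sig = (2; 1)
  • {1,4}:  v_{1} + v_{4} = v_{2} + v_{7}  so sig = (2; 1,1)
  • {4,5}:  v_{4} + v_{5} = v_{1} + v_{7}  so sig = (2; 1,1)
  • {3,5}:  v_{3} + v_{5} = 2·v_{6} + v_{7}  so sig = (2; 1,2)
  • {2,5}:  v_{2} + v_{5} = 2·v_{1}  so sig = (2; 2)
  • {2,3,7}:  v_{2} + v_{3} + v_{7} = 0  so sig = (3; —)
  • {1,6,7}:  v_{1} + v_{6} + v_{7} = v_{5}  so sig = (3; 1)
  • {2,6,7}:  v_{2} + v_{6} + v_{7} = v_{1}  so sig = (3; 1)

Hence PRS(X_Σ) =
[(2; —), (2; 1), (2; 1,1), (2; 1,1), (2; 1,2), (2; 2), (3; —), (3; 1), (3; 1)]


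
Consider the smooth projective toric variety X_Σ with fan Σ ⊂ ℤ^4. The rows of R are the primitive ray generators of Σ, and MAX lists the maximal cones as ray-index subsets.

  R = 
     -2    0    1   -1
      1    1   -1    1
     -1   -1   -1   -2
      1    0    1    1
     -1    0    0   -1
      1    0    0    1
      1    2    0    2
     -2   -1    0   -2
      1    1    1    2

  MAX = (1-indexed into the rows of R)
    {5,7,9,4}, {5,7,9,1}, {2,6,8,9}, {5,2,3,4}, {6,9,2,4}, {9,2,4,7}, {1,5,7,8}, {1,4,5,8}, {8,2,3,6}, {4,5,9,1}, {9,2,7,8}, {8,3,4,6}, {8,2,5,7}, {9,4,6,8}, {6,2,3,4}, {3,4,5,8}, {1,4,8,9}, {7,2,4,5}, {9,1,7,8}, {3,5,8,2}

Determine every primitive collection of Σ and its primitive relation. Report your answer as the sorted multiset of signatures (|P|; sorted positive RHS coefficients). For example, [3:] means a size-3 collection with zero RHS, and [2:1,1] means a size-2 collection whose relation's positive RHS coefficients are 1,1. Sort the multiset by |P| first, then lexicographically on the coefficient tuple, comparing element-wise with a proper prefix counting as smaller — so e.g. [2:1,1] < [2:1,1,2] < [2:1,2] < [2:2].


12 collections generate NE(X_Σ); each relation:

  {3,9}:  v_{3} + v_{9} = 0  →  sig = [2:]
  {5,6}:  v_{5} + v_{6} = 0  →  sig = [2:]
  {1,2}:  v_{1} + v_{2} = v_{7} + v_{8}  →  sig = [2:1,1]
  {1,3}:  v_{1} + v_{3} = v_{5} + v_{8}  →  sig = [2:1,1]
  {1,6}:  v_{1} + v_{6} = v_{8} + v_{9}  →  sig = [2:1,1]
  {3,7}:  v_{3} + v_{7} = v_{2} + v_{5}  →  sig = [2:1,1]
  {6,7}:  v_{6} + v_{7} = v_{2} + v_{9}  →  sig = [2:1,1]
  {2,4,8}:  v_{2} + v_{4} + v_{8} = 0  →  sig = [3:]
  {2,5,9}:  v_{2} + v_{5} + v_{9} = v_{7}  →  sig = [3:1]
  {5,8,9}:  v_{5} + v_{8} + v_{9} = v_{1}  →  sig = [3:1]
  {4,7,8}:  v_{4} + v_{7} + v_{8} = v_{5} + v_{9}  →  sig = [3:1,1]
  {1,4,7}:  v_{1} + v_{4} + v_{7} = 2·v_{5} + 2·v_{9}  →  sig = [3:2,2]

Hence PRS(X_Σ) =
[[2:], [2:], [2:1,1], [2:1,1], [2:1,1], [2:1,1], [2:1,1], [3:], [3:1], [3:1], [3:1,1], [3:2,2]]


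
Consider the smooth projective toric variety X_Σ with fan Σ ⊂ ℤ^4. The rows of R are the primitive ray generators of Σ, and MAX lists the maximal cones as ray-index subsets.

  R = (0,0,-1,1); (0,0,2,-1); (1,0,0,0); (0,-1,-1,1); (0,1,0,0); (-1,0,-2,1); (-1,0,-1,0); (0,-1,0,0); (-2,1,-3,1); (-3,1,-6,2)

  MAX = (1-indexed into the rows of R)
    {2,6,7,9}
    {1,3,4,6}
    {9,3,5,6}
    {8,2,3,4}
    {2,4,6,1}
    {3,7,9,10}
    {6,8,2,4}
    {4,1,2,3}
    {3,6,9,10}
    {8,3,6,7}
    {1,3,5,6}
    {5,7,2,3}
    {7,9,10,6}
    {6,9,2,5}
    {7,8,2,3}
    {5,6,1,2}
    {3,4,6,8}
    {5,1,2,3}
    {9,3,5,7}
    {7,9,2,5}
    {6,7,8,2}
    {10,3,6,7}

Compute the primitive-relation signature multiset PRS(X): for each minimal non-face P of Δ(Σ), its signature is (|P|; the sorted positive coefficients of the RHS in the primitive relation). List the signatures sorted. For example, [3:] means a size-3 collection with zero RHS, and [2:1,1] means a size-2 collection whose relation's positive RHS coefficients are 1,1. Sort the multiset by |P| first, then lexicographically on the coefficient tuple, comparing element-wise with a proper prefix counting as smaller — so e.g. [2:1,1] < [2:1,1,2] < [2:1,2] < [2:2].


Δ(Σ) — 10 vertices, 17 min non-faces:

  P = {5,8}:  v_{5} + v_{8} = 0 ; sig = [2:]
  P = {1,7}:  v_{1} + v_{7} = v_{6} ; sig = [2:1]
  P = {1,8}:  v_{1} + v_{8} = v_{4} ; sig = [2:1]
  P = {4,5}:  v_{4} + v_{5} = v_{1} ; sig = [2:1]
  P = {2,10}:  v_{2} + v_{10} = v_{7} + v_{9} ; sig = [2:1,1]
  P = {4,7}:  v_{4} + v_{7} = v_{6} + v_{8} ; sig = [2:1,1]
  P = {8,9}:  v_{8} + v_{9} = v_{6} + v_{7} ; sig = [2:1,1]
  P = {1,10}:  v_{1} + v_{10} = v_{3} + 2·v_{6} + v_{9} ; sig = [2:1,1,2]
  P = {4,10}:  v_{4} + v_{10} = v_{3} + 3·v_{6} + v_{7} ; sig = [2:1,1,3]
  P = {1,9}:  v_{1} + v_{9} = v_{5} + 2·v_{6} ; sig = [2:1,2]
  P = {5,10}:  v_{5} + v_{10} = v_{3} + 2·v_{9} ; sig = [2:1,2]
  P = {8,10}:  v_{8} + v_{10} = v_{3} + 2·v_{6} + 2·v_{7} ; sig = [2:1,2,2]
  P = {4,9}:  v_{4} + v_{9} = 2·v_{6} ; sig = [2:2]
  P = {2,3,6}:  v_{2} + v_{3} + v_{6} = 0 ; sig = [3:]
  P = {5,6,7}:  v_{5} + v_{6} + v_{7} = v_{9} ; sig = [3:1]
  P = {2,3,9}:  v_{2} + v_{3} + v_{9} = v_{5} + v_{7} ; sig = [3:1,1]
  P = {3,6,7,9}:  v_{3} + v_{6} + v_{7} + v_{9} = v_{10} ; sig = [4:1]

Hence PRS(X_Σ) =
{ [2:],  [2:1] ×3,  [2:1,1] ×3,  [2:1,1,2],  [2:1,1,3],  [2:1,2] ×2,  [2:1,2,2],  [2:2],  [3:],  [3:1],  [3:1,1],  [4:1] }


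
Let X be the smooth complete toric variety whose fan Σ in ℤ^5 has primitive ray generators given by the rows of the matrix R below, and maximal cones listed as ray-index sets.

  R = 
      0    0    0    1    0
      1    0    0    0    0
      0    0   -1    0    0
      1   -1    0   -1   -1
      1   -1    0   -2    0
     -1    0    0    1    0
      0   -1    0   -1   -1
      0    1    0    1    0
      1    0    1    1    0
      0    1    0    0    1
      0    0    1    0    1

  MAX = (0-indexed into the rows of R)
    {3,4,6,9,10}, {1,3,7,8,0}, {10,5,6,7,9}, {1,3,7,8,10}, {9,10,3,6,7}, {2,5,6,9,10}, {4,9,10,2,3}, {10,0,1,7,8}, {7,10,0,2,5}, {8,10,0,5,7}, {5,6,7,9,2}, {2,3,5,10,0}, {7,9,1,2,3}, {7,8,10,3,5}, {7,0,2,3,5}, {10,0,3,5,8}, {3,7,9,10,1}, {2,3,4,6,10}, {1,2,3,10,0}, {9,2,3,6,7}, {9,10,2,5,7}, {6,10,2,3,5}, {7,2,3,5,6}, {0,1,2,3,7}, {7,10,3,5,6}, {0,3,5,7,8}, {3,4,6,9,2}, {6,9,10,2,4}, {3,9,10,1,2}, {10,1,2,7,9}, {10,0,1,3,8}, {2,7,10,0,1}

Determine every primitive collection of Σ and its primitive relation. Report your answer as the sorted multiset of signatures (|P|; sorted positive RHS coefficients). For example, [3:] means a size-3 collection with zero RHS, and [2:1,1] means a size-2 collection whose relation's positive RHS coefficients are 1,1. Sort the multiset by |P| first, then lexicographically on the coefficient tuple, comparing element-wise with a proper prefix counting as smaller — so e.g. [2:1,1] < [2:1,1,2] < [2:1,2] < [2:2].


Minimal non-faces — 17 found among 11 rays, 32 max cones:

  {1,5}:  v_{1} + v_{5} = v_{0} ; sig = [2:1]
  {1,6}:  v_{1} + v_{6} = v_{3} ; sig = [2:1]
  {0,6}:  v_{0} + v_{6} = v_{3} + v_{5} ; sig = [2:1,1]
  {2,8}:  v_{2} + v_{8} = v_{0} + v_{1} ; sig = [2:1,1]
  {4,7}:  v_{4} + v_{7} = v_{3} + v_{9} ; sig = [2:1,1]
  {0,4}:  v_{0} + v_{4} = v_{2} + v_{3} + v_{10} ; sig = [2:1,1,1]
  {0,9}:  v_{0} + v_{9} = v_{2} + v_{7} + v_{10} ; sig = [2:1,1,1]
  {4,5}:  v_{4} + v_{5} = v_{2} + v_{6} + v_{10} ; sig = [2:1,1,1]
  {4,8}:  v_{4} + v_{8} = v_{1} + v_{3} + v_{10} ; sig = [2:1,1,1]
  {8,9}:  v_{8} + v_{9} = v_{1} + v_{7} + v_{10} ; sig = [2:1,1,1]
  {1,4}:  v_{1} + v_{4} = v_{2} + 2·v_{3} + v_{9} + v_{10} ; sig = [2:1,1,1,2]
  {6,8}:  v_{6} + v_{8} = 2·v_{3} + v_{5} + v_{7} + v_{10} ; sig = [2:1,1,1,2]
  {3,5,9}:  v_{3} + v_{5} + v_{9} = 0 ; sig = [3:]
  {2,6,7,10}:  v_{2} + v_{6} + v_{7} + v_{10} = 0 ; sig = [4:]
  {0,3,7,10}:  v_{0} + v_{3} + v_{7} + v_{10} = v_{8} ; sig = [4:1]
  {2,3,7,10}:  v_{2} + v_{3} + v_{7} + v_{10} = v_{1} ; sig = [4:1]
  {2,3,6,9,10}:  v_{2} + v_{3} + v_{6} + v_{9} + v_{10} = v_{4} ; sig = [5:1]

so the primitive-relation signature multiset is
[[2:1], [2:1], [2:1,1], [2:1,1], [2:1,1], [2:1,1,1], [2:1,1,1], [2:1,1,1], [2:1,1,1], [2:1,1,1], [2:1,1,1,2], [2:1,1,1,2], [3:], [4:], [4:1], [4:1], [5:1]]


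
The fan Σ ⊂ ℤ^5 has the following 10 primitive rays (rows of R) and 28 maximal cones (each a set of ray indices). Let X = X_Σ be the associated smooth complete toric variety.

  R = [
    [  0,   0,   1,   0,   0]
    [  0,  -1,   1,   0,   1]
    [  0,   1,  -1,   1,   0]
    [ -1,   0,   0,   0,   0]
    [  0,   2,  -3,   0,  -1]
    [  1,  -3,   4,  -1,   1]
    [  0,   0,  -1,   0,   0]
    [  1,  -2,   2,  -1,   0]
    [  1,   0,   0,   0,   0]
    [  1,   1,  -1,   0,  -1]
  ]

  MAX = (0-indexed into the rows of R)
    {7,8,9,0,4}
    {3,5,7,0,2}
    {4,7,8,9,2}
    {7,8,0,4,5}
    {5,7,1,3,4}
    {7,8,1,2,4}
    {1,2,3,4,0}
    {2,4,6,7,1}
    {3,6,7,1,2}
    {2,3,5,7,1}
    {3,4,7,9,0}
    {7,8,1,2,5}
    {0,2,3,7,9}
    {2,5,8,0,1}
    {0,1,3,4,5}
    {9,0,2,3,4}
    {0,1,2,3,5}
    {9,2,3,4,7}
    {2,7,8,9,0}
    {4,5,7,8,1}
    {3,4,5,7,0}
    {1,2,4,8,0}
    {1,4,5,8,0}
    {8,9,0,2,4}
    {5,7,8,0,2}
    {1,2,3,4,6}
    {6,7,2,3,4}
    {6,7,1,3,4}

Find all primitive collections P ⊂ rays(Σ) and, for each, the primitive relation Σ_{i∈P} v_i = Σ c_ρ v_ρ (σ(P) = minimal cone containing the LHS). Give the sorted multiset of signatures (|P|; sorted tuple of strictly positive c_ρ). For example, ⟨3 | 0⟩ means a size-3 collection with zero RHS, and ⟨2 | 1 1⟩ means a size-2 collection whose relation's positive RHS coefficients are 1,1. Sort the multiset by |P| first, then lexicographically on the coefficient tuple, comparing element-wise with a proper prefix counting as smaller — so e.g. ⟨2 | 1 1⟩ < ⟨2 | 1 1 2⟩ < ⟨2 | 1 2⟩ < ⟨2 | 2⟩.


11 minimal non-faces of Δ(Σ) (on 10 rays):

  {0,6}:  v_{0} + v_{6} = 0 — sig = ⟨2 | 0⟩
  {3,8}:  v_{3} + v_{8} = 0 — sig = ⟨2 | 0⟩
  {1,9}:  v_{1} + v_{9} = v_{8} — sig = ⟨2 | 1⟩
  {5,6}:  v_{5} + v_{6} = v_{1} + v_{7} — sig = ⟨2 | 1 1⟩
  {5,9}:  v_{5} + v_{9} = v_{0} + v_{7} + v_{8} — sig = ⟨2 | 1 1 1⟩
  {6,9}:  v_{6} + v_{9} = v_{2} + v_{4} + v_{7} — sig = ⟨2 | 1 1 1⟩
  {6,8}:  v_{6} + v_{8} = v_{1} + v_{2} + v_{4} + v_{7} — sig = ⟨2 | 1 1 1 1⟩
  {0,1,7}:  v_{0} + v_{1} + v_{7} = v_{5} — sig = ⟨3 | 1⟩
  {2,4,5}:  v_{2} + v_{4} + v_{5} = v_{8} — sig = ⟨3 | 1⟩
  {0,2,4,7}:  v_{0} + v_{2} + v_{4} + v_{7} = v_{9} — sig = ⟨4 | 1⟩
  {1,2,3,4,7}:  v_{1} + v_{2} + v_{3} + v_{4} + v_{7} = v_{6} — sig = ⟨5 | 1⟩

Hence PRS(X_Σ) =
    |P|=2: 7 collections, coeffs (), (), (1), (1,1), (1,1,1), (1,1,1), (1,1,1,1)
    |P|=3: 2 collections, coeffs (1), (1)
    |P|=4: 1 collection, coeffs (1)
    |P|=5: 1 collection, coeffs (1)


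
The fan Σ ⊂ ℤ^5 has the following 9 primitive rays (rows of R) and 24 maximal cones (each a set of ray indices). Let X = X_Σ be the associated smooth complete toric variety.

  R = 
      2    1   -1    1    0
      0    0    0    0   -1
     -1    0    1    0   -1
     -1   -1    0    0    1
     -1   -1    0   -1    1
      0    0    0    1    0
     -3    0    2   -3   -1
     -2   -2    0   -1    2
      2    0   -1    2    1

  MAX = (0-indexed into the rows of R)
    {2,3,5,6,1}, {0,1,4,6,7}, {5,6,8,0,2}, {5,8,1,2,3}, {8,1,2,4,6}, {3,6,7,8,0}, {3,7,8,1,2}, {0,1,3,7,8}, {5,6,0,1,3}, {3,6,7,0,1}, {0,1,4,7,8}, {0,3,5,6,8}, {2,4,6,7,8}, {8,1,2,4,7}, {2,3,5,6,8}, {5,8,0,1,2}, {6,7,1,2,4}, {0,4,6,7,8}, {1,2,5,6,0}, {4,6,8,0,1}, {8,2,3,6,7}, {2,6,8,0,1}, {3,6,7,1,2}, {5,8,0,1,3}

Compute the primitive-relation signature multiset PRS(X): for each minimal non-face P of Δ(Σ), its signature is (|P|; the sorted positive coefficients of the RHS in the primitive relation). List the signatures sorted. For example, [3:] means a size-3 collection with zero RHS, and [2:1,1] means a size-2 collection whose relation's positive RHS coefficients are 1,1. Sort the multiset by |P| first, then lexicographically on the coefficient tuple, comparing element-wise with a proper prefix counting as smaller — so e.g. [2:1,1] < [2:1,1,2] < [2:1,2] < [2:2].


The 9 primitive collections of Σ (r=9, n=5):

  • {3,4}:  v_{3} + v_{4} = v_{7}  ⇒ sig = [2:1]
  • {4,5}:  v_{4} + v_{5} = v_{3}  ⇒ sig = [2:1]
  • {5,7}:  v_{5} + v_{7} = 2·v_{3}  ⇒ sig = [2:2]
  • {0,2,4}:  v_{0} + v_{2} + v_{4} = 0  ⇒ sig = [3:]
  • {0,2,3}:  v_{0} + v_{2} + v_{3} = v_{5}  ⇒ sig = [3:1]
  • {0,2,7}:  v_{0} + v_{2} + v_{7} = v_{3}  ⇒ sig = [3:1]
  • {1,5,6,8}:  v_{1} + v_{5} + v_{6} + v_{8} = v_{2}  ⇒ sig = [4:1]
  • {1,3,6,8}:  v_{1} + v_{3} + v_{6} + v_{8} = v_{2} + v_{4}  ⇒ sig = [4:1,1]
  • {1,6,7,8}:  v_{1} + v_{6} + v_{7} + v_{8} = v_{2} + 2·v_{4}  ⇒ sig = [4:1,2]

Sorted signature multiset PRS(X):
    [2:1]
    [2:1]
    [2:2]
    [3:]
    [3:1]
    [3:1]
    [4:1]
    [4:1,1]
    [4:1,2]


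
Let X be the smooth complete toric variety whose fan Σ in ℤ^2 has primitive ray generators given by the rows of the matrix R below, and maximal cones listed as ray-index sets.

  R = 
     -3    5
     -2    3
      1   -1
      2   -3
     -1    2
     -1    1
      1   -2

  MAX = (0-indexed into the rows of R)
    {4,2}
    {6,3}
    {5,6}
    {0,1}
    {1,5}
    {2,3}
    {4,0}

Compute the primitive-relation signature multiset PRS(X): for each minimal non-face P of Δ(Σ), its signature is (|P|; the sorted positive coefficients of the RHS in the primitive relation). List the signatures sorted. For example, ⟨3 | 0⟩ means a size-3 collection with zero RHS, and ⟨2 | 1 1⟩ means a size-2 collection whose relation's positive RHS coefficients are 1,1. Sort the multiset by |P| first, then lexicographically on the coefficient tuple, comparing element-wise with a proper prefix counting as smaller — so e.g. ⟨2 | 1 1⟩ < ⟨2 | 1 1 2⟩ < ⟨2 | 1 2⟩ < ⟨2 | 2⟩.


14 minimal non-faces of Δ(Σ) (on 7 rays):

  • {1,3}:  v_{1} + v_{3} = 0 — sig = ⟨2 | 0⟩
  • {2,5}:  v_{2} + v_{5} = 0 — sig = ⟨2 | 0⟩
  • {4,6}:  v_{4} + v_{6} = 0 — sig = ⟨2 | 0⟩
  • {0,3}:  v_{0} + v_{3} = v_{4} — sig = ⟨2 | 1⟩
  • {0,6}:  v_{0} + v_{6} = v_{1} — sig = ⟨2 | 1⟩
  • {1,2}:  v_{1} + v_{2} = v_{4} — sig = ⟨2 | 1⟩
  • {1,4}:  v_{1} + v_{4} = v_{0} — sig = ⟨2 | 1⟩
  • {1,6}:  v_{1} + v_{6} = v_{5} — sig = ⟨2 | 1⟩
  • {2,6}:  v_{2} + v_{6} = v_{3} — sig = ⟨2 | 1⟩
  • {3,4}:  v_{3} + v_{4} = v_{2} — sig = ⟨2 | 1⟩
  • {3,5}:  v_{3} + v_{5} = v_{6} — sig = ⟨2 | 1⟩
  • {4,5}:  v_{4} + v_{5} = v_{1} — sig = ⟨2 | 1⟩
  • {0,2}:  v_{0} + v_{2} = 2·v_{4} — sig = ⟨2 | 2⟩
  • {0,5}:  v_{0} + v_{5} = 2·v_{1} — sig = ⟨2 | 2⟩

Sorted signature multiset PRS(X):
    |P|=2: 14 collections, coeffs (), (), (), (1), (1), (1), (1), (1), (1), (1), (1), (1), (2), (2)


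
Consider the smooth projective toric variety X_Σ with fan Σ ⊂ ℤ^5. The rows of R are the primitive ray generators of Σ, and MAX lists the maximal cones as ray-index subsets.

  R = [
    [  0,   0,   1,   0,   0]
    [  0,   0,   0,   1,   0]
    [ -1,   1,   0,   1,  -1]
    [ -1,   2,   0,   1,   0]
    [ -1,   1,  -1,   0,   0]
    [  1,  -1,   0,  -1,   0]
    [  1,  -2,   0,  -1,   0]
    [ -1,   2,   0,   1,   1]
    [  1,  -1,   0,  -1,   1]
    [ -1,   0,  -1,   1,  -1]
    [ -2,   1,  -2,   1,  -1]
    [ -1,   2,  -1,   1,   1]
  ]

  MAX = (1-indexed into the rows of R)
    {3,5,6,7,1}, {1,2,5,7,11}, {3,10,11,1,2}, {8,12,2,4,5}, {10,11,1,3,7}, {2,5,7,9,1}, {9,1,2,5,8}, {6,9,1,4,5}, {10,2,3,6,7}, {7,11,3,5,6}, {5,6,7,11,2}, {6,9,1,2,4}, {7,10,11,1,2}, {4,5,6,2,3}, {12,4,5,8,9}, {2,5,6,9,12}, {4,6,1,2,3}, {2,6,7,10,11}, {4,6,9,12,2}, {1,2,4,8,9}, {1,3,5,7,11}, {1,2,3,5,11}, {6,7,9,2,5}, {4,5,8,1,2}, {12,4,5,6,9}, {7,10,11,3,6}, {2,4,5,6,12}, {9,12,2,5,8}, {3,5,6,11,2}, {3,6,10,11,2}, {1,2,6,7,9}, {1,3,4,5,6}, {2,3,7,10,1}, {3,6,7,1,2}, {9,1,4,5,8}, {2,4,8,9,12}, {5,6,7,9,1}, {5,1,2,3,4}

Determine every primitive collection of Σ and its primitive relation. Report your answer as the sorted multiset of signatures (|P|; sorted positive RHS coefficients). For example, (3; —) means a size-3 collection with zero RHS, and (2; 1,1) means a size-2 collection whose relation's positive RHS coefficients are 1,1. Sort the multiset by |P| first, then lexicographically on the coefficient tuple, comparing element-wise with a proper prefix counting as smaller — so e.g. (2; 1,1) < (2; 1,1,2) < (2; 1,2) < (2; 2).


Σ has 23 primitive collections:

  P={3,9}:  v_{3} + v_{9} = 0 — sig = (2; —)
  P={4,7}:  v_{4} + v_{7} = 0 — sig = (2; —)
  P={1,12}:  v_{1} + v_{12} = v_{8} — sig = (2; 1)
  P={5,10}:  v_{5} + v_{10} = v_{11} — sig = (2; 1)
  P={6,8}:  v_{6} + v_{8} = v_{4} + v_{9} — sig = (2; 1,1)
  P={3,12}:  v_{3} + v_{12} = v_{2} + v_{4} + v_{5} — sig = (2; 1,1,1)
  P={4,10}:  v_{4} + v_{10} = v_{2} + v_{3} + v_{5} — sig = (2; 1,1,1)
  P={7,12}:  v_{7} + v_{12} = v_{2} + v_{5} + v_{9} — sig = (2; 1,1,1)
  P={9,10}:  v_{9} + v_{10} = v_{2} + v_{5} + v_{7} — sig = (2; 1,1,1)
  P={3,8}:  v_{3} + v_{8} = v_{1} + v_{2} + v_{4} + v_{5} — sig = (2; 1,1,1,1)
  P={7,8}:  v_{7} + v_{8} = v_{1} + v_{2} + v_{5} + v_{9} — sig = (2; 1,1,1,1)
  P={4,11}:  v_{4} + v_{11} = v_{2} + v_{3} + 2·v_{5} — sig = (2; 1,1,2)
  P={9,11}:  v_{9} + v_{11} = v_{2} + 2·v_{5} + v_{7} — sig = (2; 1,1,2)
  P={8,10}:  v_{8} + v_{10} = v_{1} + 2·v_{2} + 2·v_{5} — sig = (2; 1,2,2)
  P={8,11}:  v_{8} + v_{11} = v_{1} + 2·v_{2} + 3·v_{5} — sig = (2; 1,2,3)
  P={10,12}:  v_{10} + v_{12} = 2·v_{2} + 2·v_{5} — sig = (2; 2,2)
  P={11,12}:  v_{11} + v_{12} = 2·v_{2} + 3·v_{5} — sig = (2; 2,3)
  P={1,6,10}:  v_{1} + v_{6} + v_{10} = v_{3} + v_{7} — sig = (3; 1,1)
  P={1,6,11}:  v_{1} + v_{6} + v_{11} = v_{3} + v_{5} + v_{7} — sig = (3; 1,1,1)
  P={1,2,5,6}:  v_{1} + v_{2} + v_{5} + v_{6} = 0 — sig = (4; —)
  P={2,3,5,7}:  v_{2} + v_{3} + v_{5} + v_{7} = v_{10} — sig = (4; 1)
  P={2,4,5,9}:  v_{2} + v_{4} + v_{5} + v_{9} = v_{12} — sig = (4; 1)
  P={2,3,7,11}:  v_{2} + v_{3} + v_{7} + v_{11} = 2·v_{10} — sig = (4; 2)

so the primitive-relation signature multiset is
{ (2; —) ×2,  (2; 1) ×2,  (2; 1,1),  (2; 1,1,1) ×4,  (2; 1,1,1,1) ×2,  (2; 1,1,2) ×2,  (2; 1,2,2),  (2; 1,2,3),  (2; 2,2),  (2; 2,3),  (3; 1,1),  (3; 1,1,1),  (4; —),  (4; 1) ×2,  (4; 2) }


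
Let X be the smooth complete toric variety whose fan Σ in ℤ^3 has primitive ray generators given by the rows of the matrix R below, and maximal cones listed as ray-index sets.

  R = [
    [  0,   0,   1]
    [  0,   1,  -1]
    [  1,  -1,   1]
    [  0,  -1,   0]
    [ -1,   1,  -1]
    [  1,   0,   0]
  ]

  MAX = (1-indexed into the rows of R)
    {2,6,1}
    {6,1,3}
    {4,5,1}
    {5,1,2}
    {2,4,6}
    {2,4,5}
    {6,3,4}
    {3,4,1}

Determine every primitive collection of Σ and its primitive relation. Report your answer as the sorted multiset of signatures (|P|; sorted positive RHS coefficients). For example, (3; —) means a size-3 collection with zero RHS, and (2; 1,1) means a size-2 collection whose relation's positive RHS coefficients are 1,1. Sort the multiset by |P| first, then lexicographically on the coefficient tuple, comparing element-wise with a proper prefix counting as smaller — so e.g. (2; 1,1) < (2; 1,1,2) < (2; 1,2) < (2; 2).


Δ(Σ) — 6 vertices, 5 min non-faces:

  P={3,5}:  v_{3} + v_{5} = 0 — sig = (2; —)
  P={2,3}:  v_{2} + v_{3} = v_{6} — sig = (2; 1)
  P={5,6}:  v_{5} + v_{6} = v_{2} — sig = (2; 1)
  P={1,2,4}:  v_{1} + v_{2} + v_{4} = 0 — sig = (3; —)
  P={1,4,6}:  v_{1} + v_{4} + v_{6} = v_{3} — sig = (3; 1)

Signatures (|P|; sorted positive RHS coefficients), sorted:
{ (2; —),  (2; 1) ×2,  (3; —),  (3; 1) }


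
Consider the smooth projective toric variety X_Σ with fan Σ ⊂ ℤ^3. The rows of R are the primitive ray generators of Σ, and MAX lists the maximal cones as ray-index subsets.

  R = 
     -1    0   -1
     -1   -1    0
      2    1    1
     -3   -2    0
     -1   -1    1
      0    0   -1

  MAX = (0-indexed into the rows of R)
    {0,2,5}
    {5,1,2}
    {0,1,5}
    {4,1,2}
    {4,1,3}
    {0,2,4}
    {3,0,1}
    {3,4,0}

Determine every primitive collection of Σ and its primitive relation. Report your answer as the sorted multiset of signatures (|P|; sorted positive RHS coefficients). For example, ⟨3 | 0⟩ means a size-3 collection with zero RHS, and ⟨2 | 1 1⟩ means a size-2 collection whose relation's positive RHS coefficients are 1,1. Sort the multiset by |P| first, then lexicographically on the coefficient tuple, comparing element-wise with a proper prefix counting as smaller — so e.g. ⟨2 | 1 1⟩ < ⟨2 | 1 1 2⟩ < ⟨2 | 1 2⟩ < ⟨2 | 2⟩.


Σ has 5 primitive collections:

  P = {2,3}:  v_{2} + v_{3} = v_{4}  ⟹  sig = ⟨2 | 1⟩
  P = {4,5}:  v_{4} + v_{5} = v_{1}  ⟹  sig = ⟨2 | 1⟩
  P = {3,5}:  v_{3} + v_{5} = v_{0} + 2·v_{1}  ⟹  sig = ⟨2 | 1 2⟩
  P = {0,1,2}:  v_{0} + v_{1} + v_{2} = 0  ⟹  sig = ⟨3 | 0⟩
  P = {0,1,4}:  v_{0} + v_{1} + v_{4} = v_{3}  ⟹  sig = ⟨3 | 1⟩

Signatures (|P|; sorted positive RHS coefficients), sorted:
{ ⟨2 | 1⟩ ×2,  ⟨2 | 1 2⟩,  ⟨3 | 0⟩,  ⟨3 | 1⟩ }


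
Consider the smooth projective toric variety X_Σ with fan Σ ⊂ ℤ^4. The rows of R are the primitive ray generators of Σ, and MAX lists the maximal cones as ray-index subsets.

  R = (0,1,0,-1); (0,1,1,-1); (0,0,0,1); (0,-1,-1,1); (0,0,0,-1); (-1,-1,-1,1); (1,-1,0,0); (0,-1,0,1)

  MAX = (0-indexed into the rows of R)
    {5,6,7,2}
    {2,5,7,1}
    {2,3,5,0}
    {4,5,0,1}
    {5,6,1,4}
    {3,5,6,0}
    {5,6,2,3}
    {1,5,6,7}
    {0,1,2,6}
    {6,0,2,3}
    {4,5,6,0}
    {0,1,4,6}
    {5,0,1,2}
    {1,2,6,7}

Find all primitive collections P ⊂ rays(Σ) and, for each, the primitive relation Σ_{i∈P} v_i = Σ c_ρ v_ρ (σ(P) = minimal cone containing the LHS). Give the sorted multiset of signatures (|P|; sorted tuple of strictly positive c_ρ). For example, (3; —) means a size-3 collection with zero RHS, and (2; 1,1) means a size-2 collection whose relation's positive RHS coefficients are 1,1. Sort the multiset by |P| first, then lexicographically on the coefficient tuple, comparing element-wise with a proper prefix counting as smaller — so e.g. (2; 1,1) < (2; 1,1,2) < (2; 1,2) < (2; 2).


Σ has 9 primitive collections:

  • {0,7}:  v_{0} + v_{7} = 0  so sig = (2; —)
  • {1,3}:  v_{1} + v_{3} = 0  so sig = (2; —)
  • {2,4}:  v_{2} + v_{4} = 0  so sig = (2; —)
  • {3,4}:  v_{3} + v_{4} = v_{0} + v_{5} + v_{6}  so sig = (2; 1,1,1)
  • {3,7}:  v_{3} + v_{7} = v_{2} + v_{5} + v_{6}  so sig = (2; 1,1,1)
  • {4,7}:  v_{4} + v_{7} = v_{1} + v_{5} + v_{6}  so sig = (2; 1,1,1)
  • {0,1,5,6}:  v_{0} + v_{1} + v_{5} + v_{6} = v_{4}  so sig = (4; 1)
  • {0,2,5,6}:  v_{0} + v_{2} + v_{5} + v_{6} = v_{3}  so sig = (4; 1)
  • {1,2,5,6}:  v_{1} + v_{2} + v_{5} + v_{6} = v_{7}  so sig = (4; 1)

so the primitive-relation signature multiset is
    |P|=2: 6 collections, coeffs (), (), (), (1,1,1), (1,1,1), (1,1,1)
    |P|=4: 3 collections, coeffs (1), (1), (1)


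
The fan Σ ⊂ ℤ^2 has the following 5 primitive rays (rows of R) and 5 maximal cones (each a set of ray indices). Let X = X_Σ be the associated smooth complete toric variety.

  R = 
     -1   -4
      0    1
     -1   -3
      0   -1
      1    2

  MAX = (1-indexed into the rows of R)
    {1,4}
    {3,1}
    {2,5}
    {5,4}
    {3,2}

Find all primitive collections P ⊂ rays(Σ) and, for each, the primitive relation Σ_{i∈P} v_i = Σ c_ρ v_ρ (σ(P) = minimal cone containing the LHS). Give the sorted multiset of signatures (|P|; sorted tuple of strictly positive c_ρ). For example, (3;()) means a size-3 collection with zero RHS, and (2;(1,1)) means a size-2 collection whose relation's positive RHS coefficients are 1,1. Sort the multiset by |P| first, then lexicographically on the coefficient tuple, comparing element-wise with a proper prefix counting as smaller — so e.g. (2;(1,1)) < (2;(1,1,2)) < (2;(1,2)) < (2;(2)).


Minimal non-faces — 5 found among 5 rays, 5 max cones:

  P={2,4}:  v_{2} + v_{4} = 0 ; sig = (2;())
  P={1,2}:  v_{1} + v_{2} = v_{3} ; sig = (2;(1))
  P={3,4}:  v_{3} + v_{4} = v_{1} ; sig = (2;(1))
  P={3,5}:  v_{3} + v_{5} = v_{4} ; sig = (2;(1))
  P={1,5}:  v_{1} + v_{5} = 2·v_{4} ; sig = (2;(2))

so the primitive-relation signature multiset is
{ (2;()),  (2;(1)) ×3,  (2;(2)) }


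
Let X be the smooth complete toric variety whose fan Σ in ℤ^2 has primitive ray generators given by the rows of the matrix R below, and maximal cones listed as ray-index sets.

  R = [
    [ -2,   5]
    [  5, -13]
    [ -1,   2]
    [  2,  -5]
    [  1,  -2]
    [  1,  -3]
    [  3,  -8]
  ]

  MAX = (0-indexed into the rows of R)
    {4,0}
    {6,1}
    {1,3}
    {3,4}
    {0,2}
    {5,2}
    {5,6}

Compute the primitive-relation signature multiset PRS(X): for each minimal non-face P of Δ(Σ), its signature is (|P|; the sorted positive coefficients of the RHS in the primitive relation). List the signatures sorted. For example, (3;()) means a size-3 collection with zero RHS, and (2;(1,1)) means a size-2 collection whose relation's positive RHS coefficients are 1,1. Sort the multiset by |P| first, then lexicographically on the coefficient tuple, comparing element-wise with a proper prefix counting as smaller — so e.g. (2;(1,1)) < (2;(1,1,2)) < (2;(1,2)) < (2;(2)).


14 minimal non-faces of Δ(Σ) (on 7 rays):

  {0,3}:  v_{0} + v_{3} = 0  →  sig = (2;())
  {2,4}:  v_{2} + v_{4} = 0  →  sig = (2;())
  {0,1}:  v_{0} + v_{1} = v_{6}  →  sig = (2;(1))
  {0,5}:  v_{0} + v_{5} = v_{2}  →  sig = (2;(1))
  {0,6}:  v_{0} + v_{6} = v_{5}  →  sig = (2;(1))
  {2,3}:  v_{2} + v_{3} = v_{5}  →  sig = (2;(1))
  {3,5}:  v_{3} + v_{5} = v_{6}  →  sig = (2;(1))
  {3,6}:  v_{3} + v_{6} = v_{1}  →  sig = (2;(1))
  {4,5}:  v_{4} + v_{5} = v_{3}  →  sig = (2;(1))
  {1,2}:  v_{1} + v_{2} = v_{5} + v_{6}  →  sig = (2;(1,1))
  {1,5}:  v_{1} + v_{5} = 2·v_{6}  →  sig = (2;(2))
  {2,6}:  v_{2} + v_{6} = 2·v_{5}  →  sig = (2;(2))
  {4,6}:  v_{4} + v_{6} = 2·v_{3}  →  sig = (2;(2))
  {1,4}:  v_{1} + v_{4} = 3·v_{3}  →  sig = (2;(3))

Hence PRS(X_Σ) =
[(2;()), (2;()), (2;(1)), (2;(1)), (2;(1)), (2;(1)), (2;(1)), (2;(1)), (2;(1)), (2;(1,1)), (2;(2)), (2;(2)), (2;(2)), (2;(3))]


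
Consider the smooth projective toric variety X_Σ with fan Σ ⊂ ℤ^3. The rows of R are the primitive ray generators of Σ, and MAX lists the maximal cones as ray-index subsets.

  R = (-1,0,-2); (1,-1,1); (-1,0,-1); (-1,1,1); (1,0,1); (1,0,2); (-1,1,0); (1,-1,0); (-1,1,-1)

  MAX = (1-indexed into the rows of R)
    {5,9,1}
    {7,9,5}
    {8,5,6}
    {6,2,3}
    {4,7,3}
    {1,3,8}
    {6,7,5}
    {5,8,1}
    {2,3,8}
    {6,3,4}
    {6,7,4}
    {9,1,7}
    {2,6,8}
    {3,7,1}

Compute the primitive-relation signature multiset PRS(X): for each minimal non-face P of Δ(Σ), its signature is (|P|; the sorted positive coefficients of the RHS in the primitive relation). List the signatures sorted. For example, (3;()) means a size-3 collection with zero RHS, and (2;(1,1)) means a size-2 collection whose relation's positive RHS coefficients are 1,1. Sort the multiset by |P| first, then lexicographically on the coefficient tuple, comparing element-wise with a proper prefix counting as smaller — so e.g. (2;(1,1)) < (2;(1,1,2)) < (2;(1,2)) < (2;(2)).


Δ(Σ) — 9 vertices, 18 min non-faces:

  • {1,6}:  v_{1} + v_{6} = 0  →  sig = (2;())
  • {2,9}:  v_{2} + v_{9} = 0  →  sig = (2;())
  • {3,5}:  v_{3} + v_{5} = 0  →  sig = (2;())
  • {7,8}:  v_{7} + v_{8} = 0  →  sig = (2;())
  • {1,2}:  v_{1} + v_{2} = v_{3} + v_{8}  →  sig = (2;(1,1))
  • {1,4}:  v_{1} + v_{4} = v_{3} + v_{7}  →  sig = (2;(1,1))
  • {2,5}:  v_{2} + v_{5} = v_{6} + v_{8}  →  sig = (2;(1,1))
  • {2,7}:  v_{2} + v_{7} = v_{3} + v_{6}  →  sig = (2;(1,1))
  • {3,9}:  v_{3} + v_{9} = v_{1} + v_{7}  →  sig = (2;(1,1))
  • {4,5}:  v_{4} + v_{5} = v_{6} + v_{7}  →  sig = (2;(1,1))
  • {4,8}:  v_{4} + v_{8} = v_{3} + v_{6}  →  sig = (2;(1,1))
  • {6,9}:  v_{6} + v_{9} = v_{5} + v_{7}  →  sig = (2;(1,1))
  • {8,9}:  v_{8} + v_{9} = v_{1} + v_{5}  →  sig = (2;(1,1))
  • {4,9}:  v_{4} + v_{9} = 2·v_{7}  →  sig = (2;(2))
  • {2,4}:  v_{2} + v_{4} = 2·v_{3} + 2·v_{6}  →  sig = (2;(2,2))
  • {1,5,7}:  v_{1} + v_{5} + v_{7} = v_{9}  →  sig = (3;(1))
  • {3,6,7}:  v_{3} + v_{6} + v_{7} = v_{4}  →  sig = (3;(1))
  • {3,6,8}:  v_{3} + v_{6} + v_{8} = v_{2}  →  sig = (3;(1))

so the primitive-relation signature multiset is
{ (2;()) ×4,  (2;(1,1)) ×9,  (2;(2)),  (2;(2,2)),  (3;(1)) ×3 }


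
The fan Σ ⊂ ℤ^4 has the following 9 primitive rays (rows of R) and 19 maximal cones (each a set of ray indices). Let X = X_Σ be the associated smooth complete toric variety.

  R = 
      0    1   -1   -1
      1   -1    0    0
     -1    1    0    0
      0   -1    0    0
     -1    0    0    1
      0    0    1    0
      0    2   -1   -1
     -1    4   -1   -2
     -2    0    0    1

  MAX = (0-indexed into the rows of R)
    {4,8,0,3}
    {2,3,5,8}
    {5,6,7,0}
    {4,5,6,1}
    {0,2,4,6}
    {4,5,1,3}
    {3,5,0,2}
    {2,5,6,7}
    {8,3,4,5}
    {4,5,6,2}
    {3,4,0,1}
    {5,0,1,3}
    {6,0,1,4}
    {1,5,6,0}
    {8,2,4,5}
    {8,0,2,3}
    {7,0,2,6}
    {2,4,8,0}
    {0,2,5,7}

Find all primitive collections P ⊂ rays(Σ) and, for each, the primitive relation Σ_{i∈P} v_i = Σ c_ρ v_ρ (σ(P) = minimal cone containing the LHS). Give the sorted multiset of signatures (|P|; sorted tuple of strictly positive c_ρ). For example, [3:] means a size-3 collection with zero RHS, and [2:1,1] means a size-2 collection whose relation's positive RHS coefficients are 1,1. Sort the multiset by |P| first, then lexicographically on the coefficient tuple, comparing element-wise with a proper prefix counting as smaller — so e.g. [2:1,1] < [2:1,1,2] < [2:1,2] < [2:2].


Primitive collections (12):

  {1,2}:  v_{1} + v_{2} = 0 — sig = [2:]
  {3,6}:  v_{3} + v_{6} = v_{0} — sig = [2:1]
  {1,8}:  v_{1} + v_{8} = v_{3} + v_{4} — sig = [2:1,1]
  {1,7}:  v_{1} + v_{7} = v_{0} + v_{5} + v_{6} — sig = [2:1,1,1]
  {6,8}:  v_{6} + v_{8} = v_{0} + v_{2} + v_{4} — sig = [2:1,1,1]
  {3,7}:  v_{3} + v_{7} = 2·v_{0} + v_{2} + v_{5} — sig = [2:1,1,2]
  {4,7}:  v_{4} + v_{7} = 2·v_{2} + v_{6} — sig = [2:1,2]
  {7,8}:  v_{7} + v_{8} = v_{0} + 3·v_{2} — sig = [2:1,3]
  {0,4,5}:  v_{0} + v_{4} + v_{5} = v_{2} — sig = [3:1]
  {2,3,4}:  v_{2} + v_{3} + v_{4} = v_{8} — sig = [3:1]
  {0,5,8}:  v_{0} + v_{5} + v_{8} = 2·v_{2} + v_{3} — sig = [3:1,2]
  {0,2,5,6}:  v_{0} + v_{2} + v_{5} + v_{6} = v_{7} — sig = [4:1]

so the primitive-relation signature multiset is
[[2:], [2:1], [2:1,1], [2:1,1,1], [2:1,1,1], [2:1,1,2], [2:1,2], [2:1,3], [3:1], [3:1], [3:1,2], [4:1]]
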